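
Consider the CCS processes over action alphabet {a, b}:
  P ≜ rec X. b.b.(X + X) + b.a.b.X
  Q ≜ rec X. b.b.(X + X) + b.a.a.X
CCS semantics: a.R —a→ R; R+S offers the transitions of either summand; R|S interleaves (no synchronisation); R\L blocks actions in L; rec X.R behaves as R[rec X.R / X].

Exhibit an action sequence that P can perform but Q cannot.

Reachable graph of P (5 states):
  p0 = rec X. b.b.(X + X) + b.a.b.X → =b=> p1, =b=> p2
  p1 = a.b.(rec X. b.b.(X + X) + b.a.b.X) → =a=> p3
  p2 = b.((rec X. b.b.(X + X) + b.a.b.X) + (rec X. b.b.(X + X) + b.a.b.X)) → =b=> p4
  p3 = b.(rec X. b.b.(X + X) + b.a.b.X) → =b=> p0
  p4 = (rec X. b.b.(X + X) + b.a.b.X) + (rec X. b.b.(X + X) + b.a.b.X) → =b=> p1, =b=> p2
Reachable graph of Q (5 states):
  q0 = rec X. b.b.(X + X) + b.a.a.X → =b=> q1, =b=> q2
  q1 = a.a.(rec X. b.b.(X + X) + b.a.a.X) → =a=> q3
  q2 = b.((rec X. b.b.(X + X) + b.a.a.X) + (rec X. b.b.(X + X) + b.a.a.X)) → =b=> q4
  q3 = a.(rec X. b.b.(X + X) + b.a.a.X) → =a=> q0
  q4 = (rec X. b.b.(X + X) + b.a.a.X) + (rec X. b.b.(X + X) + b.a.a.X) → =b=> q1, =b=> q2
Executing bab from P (initial set {p0}):
  after b @ step 1: {p1, p2}
  after a @ step 2: {p3}
  after b @ step 3: {p0}
  — P admits the full trace.
Executing bab from Q (initial set {q0}):
  after b @ step 1: {q1, q2}
  after a @ step 2: {q3}
  after b @ step 3: ∅ (Q stuck)

bab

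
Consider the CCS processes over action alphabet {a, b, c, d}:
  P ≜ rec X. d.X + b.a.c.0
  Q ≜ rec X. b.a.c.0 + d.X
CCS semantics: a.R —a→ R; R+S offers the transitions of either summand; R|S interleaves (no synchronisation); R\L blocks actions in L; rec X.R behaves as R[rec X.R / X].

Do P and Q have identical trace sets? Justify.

YES

Reachable graph of P (4 states):
  m0 = rec X. d.X + b.a.c.0 | --b--▸ m1, --d--▸ m0
  m1 = a.c.0 | --a--▸ m2
  m2 = c.0 | --c--▸ m3
  m3 = 0 | (no moves)
Reachable graph of Q (4 states):
  n0 = rec X. b.a.c.0 + d.X | --b--▸ n1, --d--▸ n0
  n1 = a.c.0 | --a--▸ n2
  n2 = c.0 | --c--▸ n3
  n3 = 0 | (no moves)
Partition-refinement fixed point:
  B0 = {m0, n0}
  B1 = {m1, n1}
  B2 = {m2, n2}
  B3 = {m3, n3}
m0 ∈ B0, n0 ∈ B0 → same block
Bisimilar ⇒ trace-equivalent.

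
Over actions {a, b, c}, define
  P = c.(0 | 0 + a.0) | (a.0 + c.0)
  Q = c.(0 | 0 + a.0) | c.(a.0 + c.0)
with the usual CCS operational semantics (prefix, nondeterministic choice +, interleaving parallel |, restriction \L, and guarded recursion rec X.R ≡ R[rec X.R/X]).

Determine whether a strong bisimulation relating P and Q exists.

not bisimilar

Reachable graph of P (6 states):
  u0 = c.(0 | 0 + a.0) | (a.0 + c.0) → =a=> u1, =c=> u1, =c=> u2
  u1 = c.(0 | 0 + a.0) | 0 → =c=> u3
  u2 = (0 | 0 + a.0) | (a.0 + c.0) → =a=> u3, =a=> u4, =c=> u3
  u3 = (0 | 0 + a.0) | 0 → =a=> u5
  u4 = 0 | (a.0 + c.0) → =a=> u5, =c=> u5
  u5 = 0 | 0 → ·
Reachable graph of Q (9 states):
  v0 = c.(0 | 0 + a.0) | c.(a.0 + c.0) → =c=> v1, =c=> v2
  v1 = (0 | 0 + a.0) | c.(a.0 + c.0) → =a=> v3, =c=> v4
  v2 = c.(0 | 0 + a.0) | (a.0 + c.0) → =a=> v5, =c=> v4, =c=> v5
  v3 = 0 | c.(a.0 + c.0) → =c=> v6
  v4 = (0 | 0 + a.0) | (a.0 + c.0) → =a=> v6, =a=> v7, =c=> v7
  v5 = c.(0 | 0 + a.0) | 0 → =c=> v7
  v6 = 0 | (a.0 + c.0) → =a=> v8, =c=> v8
  v7 = (0 | 0 + a.0) | 0 → =a=> v8
  v8 = 0 | 0 → ·
Coarsest stable partition (strong bisimilarity classes):
  B0 = {u0, v2}
  B1 = {u1, v5}
  B2 = {u3, v7}
  B3 = {u5, v8}
  B4 = {u2, v4}
  B5 = {u4, v6}
  B6 = {v0}
  B7 = {v1}
  B8 = {v3}
u0 ∈ B0, v0 ∈ B6 → different blocks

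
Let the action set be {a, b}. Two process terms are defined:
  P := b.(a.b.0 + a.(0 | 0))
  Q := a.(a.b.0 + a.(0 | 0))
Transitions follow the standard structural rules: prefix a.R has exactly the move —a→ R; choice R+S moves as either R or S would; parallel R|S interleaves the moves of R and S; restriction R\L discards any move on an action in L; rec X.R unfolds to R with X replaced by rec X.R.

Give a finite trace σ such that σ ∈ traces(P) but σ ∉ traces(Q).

b

LTS(P): 5 reachable states
  s0 = b.(a.b.0 + a.(0 | 0)) | --b--▸ s1
  s1 = a.b.0 + a.(0 | 0) | --a--▸ s2, --a--▸ s3
  s2 = 0 | 0 | stopped
  s3 = b.0 | --b--▸ s4
  s4 = 0 | stopped
LTS(Q): 5 reachable states
  t0 = a.(a.b.0 + a.(0 | 0)) | --a--▸ t1
  t1 = a.b.0 + a.(0 | 0) | --a--▸ t2, --a--▸ t3
  t2 = 0 | 0 | stopped
  t3 = b.0 | --b--▸ t4
  t4 = 0 | stopped
Run σ = ⟨b⟩ on P: start {s0}
  step 1 (b): {s1}
  ✓ P
Run σ = ⟨b⟩ on Q: start {t0}
  step 1 (b): ∅  — Q cannot continue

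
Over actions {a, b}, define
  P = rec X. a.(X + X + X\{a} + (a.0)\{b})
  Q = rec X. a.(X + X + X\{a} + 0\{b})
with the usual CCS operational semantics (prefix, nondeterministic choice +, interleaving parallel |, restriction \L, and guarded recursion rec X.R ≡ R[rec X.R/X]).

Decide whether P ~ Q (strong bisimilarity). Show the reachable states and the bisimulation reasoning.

P ≁ Q

P's transition system — 3 states:
  u0 = rec X. a.(X + X + X\{a} + (a.0)\{b}) → ··a··> u1
  u1 = (rec X. a.(X + X + X\{a} + (a.0)\{b})) + (rec X. a.(X + X + X\{a} + (a.0)\{b})) + (rec X. a.(X + X + X\{a} + (a.0)\{b}))\{a} + (a.0)\{b} → ··a··> u1, ··a··> u2
  u2 = 0\{b} → (no moves)
Q's transition system — 2 states:
  v0 = rec X. a.(X + X + X\{a} + 0\{b}) → ··a··> v1
  v1 = (rec X. a.(X + X + X\{a} + 0\{b})) + (rec X. a.(X + X + X\{a} + 0\{b})) + (rec X. a.(X + X + X\{a} + 0\{b}))\{a} + 0\{b} → ··a··> v1
Partition-refinement fixed point:
  B0 = {u0}
  B1 = {u1}
  B2 = {u2}
  B3 = {v0, v1}
u0 ∈ B0, v0 ∈ B3 → different blocks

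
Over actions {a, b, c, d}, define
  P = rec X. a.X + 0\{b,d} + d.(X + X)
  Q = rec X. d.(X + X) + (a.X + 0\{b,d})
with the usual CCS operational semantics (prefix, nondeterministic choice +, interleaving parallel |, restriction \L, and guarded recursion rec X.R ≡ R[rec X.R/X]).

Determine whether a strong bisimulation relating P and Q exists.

LTS(P): 2 reachable states
  m0 = rec X. a.X + 0\{b,d} + d.(X + X) has moves ··a··> m0, ··d··> m1
  m1 = (rec X. a.X + 0\{b,d} + d.(X + X)) + (rec X. a.X + 0\{b,d} + d.(X + X)) has moves ··a··> m0, ··d··> m1
LTS(Q): 2 reachable states
  n0 = rec X. d.(X + X) + (a.X + 0\{b,d}) has moves ··a··> n0, ··d··> n1
  n1 = (rec X. d.(X + X) + (a.X + 0\{b,d})) + (rec X. d.(X + X) + (a.X + 0\{b,d})) has moves ··a··> n0, ··d··> n1
Partition-refinement fixed point:
  B0 = {m0, m1, n0, n1}
m0 ∈ B0, n0 ∈ B0 → same block

YES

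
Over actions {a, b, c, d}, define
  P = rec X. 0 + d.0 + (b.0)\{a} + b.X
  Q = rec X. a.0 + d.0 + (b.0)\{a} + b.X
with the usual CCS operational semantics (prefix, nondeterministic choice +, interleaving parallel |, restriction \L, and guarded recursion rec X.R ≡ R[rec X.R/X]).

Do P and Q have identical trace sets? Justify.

Reachable graph of P (3 states):
  s0 = rec X. 0 + d.0 + (b.0)\{a} + b.X | -b-> s0, -b-> s1, -d-> s2
  s1 = 0\{a} | deadlocked
  s2 = 0 | deadlocked
Reachable graph of Q (3 states):
  t0 = rec X. a.0 + d.0 + (b.0)\{a} + b.X | -a-> t1, -b-> t0, -b-> t2, -d-> t1
  t1 = 0 | deadlocked
  t2 = 0\{a} | deadlocked
Run σ = ⟨a⟩ on Q: start {t0}
  [1] a ⇒ {t1}
  Q completes σ.
Run σ = ⟨a⟩ on P: start {s0}
  [1] a ⇒ no successor for P

traces(P) ≠ traces(Q) — witness ⟨a⟩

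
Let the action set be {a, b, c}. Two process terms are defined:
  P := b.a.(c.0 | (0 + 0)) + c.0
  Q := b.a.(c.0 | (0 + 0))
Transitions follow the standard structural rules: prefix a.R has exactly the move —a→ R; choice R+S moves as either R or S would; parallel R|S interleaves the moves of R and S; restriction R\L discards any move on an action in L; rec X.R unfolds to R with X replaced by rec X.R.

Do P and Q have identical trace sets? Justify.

traces(P) ≠ traces(Q) — witness ⟨c⟩

LTS(P): 5 reachable states
  u0 = b.a.(c.0 | (0 + 0)) + c.0 | -b-> u1, -c-> u2
  u1 = a.(c.0 | (0 + 0)) | -a-> u3
  u2 = 0 | ·
  u3 = c.0 | (0 + 0) | -c-> u4
  u4 = 0 | (0 + 0) | ·
LTS(Q): 4 reachable states
  v0 = b.a.(c.0 | (0 + 0)) | -b-> v1
  v1 = a.(c.0 | (0 + 0)) | -a-> v2
  v2 = c.0 | (0 + 0) | -c-> v3
  v3 = 0 | (0 + 0) | ·
Trace ⟨c⟩ through P, begin at {u0}:
  after c @ step 1: {u2}
  P completes σ.
Trace ⟨c⟩ through Q, begin at {v0}:
  after c @ step 1: ∅  — Q cannot continue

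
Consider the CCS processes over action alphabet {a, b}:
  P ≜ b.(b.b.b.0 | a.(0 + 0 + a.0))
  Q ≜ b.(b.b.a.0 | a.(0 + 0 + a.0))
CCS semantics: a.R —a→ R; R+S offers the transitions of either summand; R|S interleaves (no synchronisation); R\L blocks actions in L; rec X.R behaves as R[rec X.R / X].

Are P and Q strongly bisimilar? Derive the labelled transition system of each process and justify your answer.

Reachable graph of P (13 states):
  u0 = b.(b.b.b.0 | a.(0 + 0 + a.0)) has moves —b→ u1
  u1 = b.b.b.0 | a.(0 + 0 + a.0) has moves —a→ u2, —b→ u3
  u2 = b.b.b.0 | (0 + 0 + a.0) has moves —a→ u4, —b→ u5
  u3 = b.b.0 | a.(0 + 0 + a.0) has moves —a→ u5, —b→ u6
  u4 = b.b.b.0 | 0 has moves —b→ u7
  u5 = b.b.0 | (0 + 0 + a.0) has moves —a→ u7, —b→ u8
  u6 = b.0 | a.(0 + 0 + a.0) has moves —a→ u8, —b→ u9
  u7 = b.b.0 | 0 has moves —b→ u10
  u8 = b.0 | (0 + 0 + a.0) has moves —a→ u10, —b→ u11
  u9 = 0 | a.(0 + 0 + a.0) has moves —a→ u11
  u10 = b.0 | 0 has moves —b→ u12
  u11 = 0 | (0 + 0 + a.0) has moves —a→ u12
  u12 = 0 | 0 has moves stopped
Reachable graph of Q (13 states):
  v0 = b.(b.b.a.0 | a.(0 + 0 + a.0)) has moves —b→ v1
  v1 = b.b.a.0 | a.(0 + 0 + a.0) has moves —a→ v2, —b→ v3
  v2 = b.b.a.0 | (0 + 0 + a.0) has moves —a→ v4, —b→ v5
  v3 = b.a.0 | a.(0 + 0 + a.0) has moves —a→ v5, —b→ v6
  v4 = b.b.a.0 | 0 has moves —b→ v7
  v5 = b.a.0 | (0 + 0 + a.0) has moves —a→ v7, —b→ v8
  v6 = a.0 | a.(0 + 0 + a.0) has moves —a→ v8, —a→ v9
  v7 = b.a.0 | 0 has moves —b→ v10
  v8 = a.0 | (0 + 0 + a.0) has moves —a→ v10, —a→ v11
  v9 = 0 | a.(0 + 0 + a.0) has moves —a→ v11
  v10 = a.0 | 0 has moves —a→ v12
  v11 = 0 | (0 + 0 + a.0) has moves —a→ v12
  v12 = 0 | 0 has moves stopped
Coarsest stable partition (strong bisimilarity classes):
  B0 = {u0}
  B1 = {u1}
  B2 = {u2}
  B3 = {u4}
  B4 = {u7}
  B5 = {u10}
  B6 = {u12, v12}
  B7 = {u5}
  B8 = {u8}
  B9 = {u11, v10, v11}
  B10 = {u3}
  B11 = {u6}
  B12 = {u9, v8, v9}
  B13 = {v0}
  B14 = {v1}
  B15 = {v2}
  B16 = {v5}
  B17 = {v7}
  B18 = {v4}
  B19 = {v3}
  B20 = {v6}
u0 ∈ B0, v0 ∈ B13 → different blocks

NO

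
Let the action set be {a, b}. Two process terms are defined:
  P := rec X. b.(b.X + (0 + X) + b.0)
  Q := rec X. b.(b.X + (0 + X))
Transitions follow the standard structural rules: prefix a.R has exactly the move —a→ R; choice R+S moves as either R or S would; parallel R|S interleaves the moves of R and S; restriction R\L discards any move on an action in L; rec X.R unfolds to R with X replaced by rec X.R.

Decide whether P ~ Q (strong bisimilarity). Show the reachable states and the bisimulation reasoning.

P ≁ Q

P's transition system — 3 states:
  p0 = rec X. b.(b.X + (0 + X) + b.0) | ··b··> p1
  p1 = b.(rec X. b.(b.X + (0 + X) + b.0)) + (0 + (rec X. b.(b.X + (0 + X) + b.0))) + b.0 | ··b··> p0, ··b··> p1, ··b··> p2
  p2 = 0 | ∅
Q's transition system — 2 states:
  q0 = rec X. b.(b.X + (0 + X)) | ··b··> q1
  q1 = b.(rec X. b.(b.X + (0 + X))) + (0 + (rec X. b.(b.X + (0 + X)))) | ··b··> q0, ··b··> q1
Bisimilarity quotient blocks:
  B0 = {p0}
  B1 = {p1}
  B2 = {p2}
  B3 = {q0, q1}
p0 ∈ B0, q0 ∈ B3 → different blocks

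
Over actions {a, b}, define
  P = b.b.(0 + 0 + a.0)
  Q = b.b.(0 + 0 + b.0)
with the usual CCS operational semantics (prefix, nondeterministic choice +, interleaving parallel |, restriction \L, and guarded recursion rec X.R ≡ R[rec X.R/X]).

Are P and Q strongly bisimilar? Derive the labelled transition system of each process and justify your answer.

P's transition system — 4 states:
  u0 = b.b.(0 + 0 + a.0) | =b=> u1
  u1 = b.(0 + 0 + a.0) | =b=> u2
  u2 = 0 + 0 + a.0 | =a=> u3
  u3 = 0 | (no moves)
Q's transition system — 4 states:
  v0 = b.b.(0 + 0 + b.0) | =b=> v1
  v1 = b.(0 + 0 + b.0) | =b=> v2
  v2 = 0 + 0 + b.0 | =b=> v3
  v3 = 0 | (no moves)
Bisimilarity quotient blocks:
  B0 = {u0}
  B1 = {u1}
  B2 = {u2}
  B3 = {u3, v3}
  B4 = {v0}
  B5 = {v1}
  B6 = {v2}
u0 ∈ B0, v0 ∈ B4 → different blocks

NO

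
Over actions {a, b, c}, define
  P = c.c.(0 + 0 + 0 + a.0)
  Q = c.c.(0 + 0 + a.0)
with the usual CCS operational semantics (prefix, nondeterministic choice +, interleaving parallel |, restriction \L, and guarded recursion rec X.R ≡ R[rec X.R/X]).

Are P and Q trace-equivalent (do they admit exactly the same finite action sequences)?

traces(P) = traces(Q)

Reachable graph of P (4 states):
  u0 = c.c.(0 + 0 + 0 + a.0) has moves -c-> u1
  u1 = c.(0 + 0 + 0 + a.0) has moves -c-> u2
  u2 = 0 + 0 + 0 + a.0 has moves -a-> u3
  u3 = 0 has moves deadlocked
Reachable graph of Q (4 states):
  v0 = c.c.(0 + 0 + a.0) has moves -c-> v1
  v1 = c.(0 + 0 + a.0) has moves -c-> v2
  v2 = 0 + 0 + a.0 has moves -a-> v3
  v3 = 0 has moves deadlocked
Partition-refinement fixed point:
  B0 = {u0, v0}
  B1 = {u1, v1}
  B2 = {u2, v2}
  B3 = {u3, v3}
u0 ∈ B0, v0 ∈ B0 → same block
Bisimilar ⇒ trace-equivalent.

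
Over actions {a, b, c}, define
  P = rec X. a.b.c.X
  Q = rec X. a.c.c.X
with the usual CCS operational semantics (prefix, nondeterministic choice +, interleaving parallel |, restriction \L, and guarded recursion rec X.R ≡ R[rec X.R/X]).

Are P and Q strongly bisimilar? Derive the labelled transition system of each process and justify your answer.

P ≁ Q

Reachable graph of P (3 states):
  s0 = rec X. a.b.c.X ⊢ ··a··> s1
  s1 = b.c.(rec X. a.b.c.X) ⊢ ··b··> s2
  s2 = c.(rec X. a.b.c.X) ⊢ ··c··> s0
Reachable graph of Q (3 states):
  t0 = rec X. a.c.c.X ⊢ ··a··> t1
  t1 = c.c.(rec X. a.c.c.X) ⊢ ··c··> t2
  t2 = c.(rec X. a.c.c.X) ⊢ ··c··> t0
Coarsest stable partition (strong bisimilarity classes):
  B0 = {s0}
  B1 = {s1}
  B2 = {s2}
  B3 = {t0}
  B4 = {t1}
  B5 = {t2}
s0 ∈ B0, t0 ∈ B3 → different blocks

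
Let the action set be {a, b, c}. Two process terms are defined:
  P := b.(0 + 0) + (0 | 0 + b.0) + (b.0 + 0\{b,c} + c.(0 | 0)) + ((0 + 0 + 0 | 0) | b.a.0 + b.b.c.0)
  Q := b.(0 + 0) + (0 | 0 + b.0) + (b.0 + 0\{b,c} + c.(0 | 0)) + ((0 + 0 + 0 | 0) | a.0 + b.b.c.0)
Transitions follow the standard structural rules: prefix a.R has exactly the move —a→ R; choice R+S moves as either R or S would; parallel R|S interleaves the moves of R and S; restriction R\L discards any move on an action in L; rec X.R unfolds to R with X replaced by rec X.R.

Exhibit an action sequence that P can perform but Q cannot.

LTS(P): 8 reachable states
  p0 = b.(0 + 0) + (0 | 0 + b.0) + (b.0 + 0\{b,c} + c.(0 | 0)) + ((0 + 0 + 0 | 0) | b.a.0 + b.b.c.0) ⊢ =b=> p1, =b=> p2, =b=> p3, =b=> p4, =c=> p5
  p1 = (0 + 0 + 0 | 0) | a.0 ⊢ =a=> p6
  p2 = 0 ⊢ ·
  p3 = 0 + 0 ⊢ ·
  p4 = b.c.0 ⊢ =b=> p7
  p5 = 0 | 0 ⊢ ·
  p6 = (0 + 0 + 0 | 0) | 0 ⊢ ·
  p7 = c.0 ⊢ =c=> p2
LTS(Q): 7 reachable states
  q0 = b.(0 + 0) + (0 | 0 + b.0) + (b.0 + 0\{b,c} + c.(0 | 0)) + ((0 + 0 + 0 | 0) | a.0 + b.b.c.0) ⊢ =a=> q1, =b=> q2, =b=> q3, =b=> q4, =c=> q5
  q1 = (0 + 0 + 0 | 0) | 0 ⊢ ·
  q2 = 0 ⊢ ·
  q3 = 0 + 0 ⊢ ·
  q4 = b.c.0 ⊢ =b=> q6
  q5 = 0 | 0 ⊢ ·
  q6 = c.0 ⊢ =c=> q2
Executing ba from P (initial set {p0}):
  step 1 (b): {p1, p2, p3, p4}
  step 2 (a): {p6}
  ✓ P
Executing ba from Q (initial set {q0}):
  step 1 (b): {q2, q3, q4}
  step 2 (a): ∅ (Q stuck)

ba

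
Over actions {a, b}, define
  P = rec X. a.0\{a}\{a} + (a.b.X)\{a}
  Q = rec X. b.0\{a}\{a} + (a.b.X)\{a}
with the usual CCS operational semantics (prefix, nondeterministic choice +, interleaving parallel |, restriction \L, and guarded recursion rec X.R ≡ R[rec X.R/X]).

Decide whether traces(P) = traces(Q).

P's transition system — 2 states:
  u0 = rec X. a.0\{a}\{a} + (a.b.X)\{a} ⊢ =a=> u1
  u1 = 0\{a}\{a} ⊢ deadlocked
Q's transition system — 2 states:
  v0 = rec X. b.0\{a}\{a} + (a.b.X)\{a} ⊢ =b=> v1
  v1 = 0\{a}\{a} ⊢ deadlocked
Run σ = ⟨a⟩ on P: start {u0}
  [1] a ⇒ {u1}
  P completes σ.
Run σ = ⟨a⟩ on Q: start {v0}
  [1] a ⇒ ∅ (Q stuck)

trace-distinct — witness ⟨a⟩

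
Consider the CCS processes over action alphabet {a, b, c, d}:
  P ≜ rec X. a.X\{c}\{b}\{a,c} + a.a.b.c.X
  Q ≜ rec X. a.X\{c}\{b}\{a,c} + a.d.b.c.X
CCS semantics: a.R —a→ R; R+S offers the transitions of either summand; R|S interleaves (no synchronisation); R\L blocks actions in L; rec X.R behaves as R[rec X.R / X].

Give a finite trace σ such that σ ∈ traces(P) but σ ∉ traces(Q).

LTS(P): 5 reachable states
  u0 = rec X. a.X\{c}\{b}\{a,c} + a.a.b.c.X → ··a··> u1, ··a··> u2
  u1 = (rec X. a.X\{c}\{b}\{a,c} + a.a.b.c.X)\{c}\{b}\{a,c} → (no moves)
  u2 = a.b.c.(rec X. a.X\{c}\{b}\{a,c} + a.a.b.c.X) → ··a··> u3
  u3 = b.c.(rec X. a.X\{c}\{b}\{a,c} + a.a.b.c.X) → ··b··> u4
  u4 = c.(rec X. a.X\{c}\{b}\{a,c} + a.a.b.c.X) → ··c··> u0
LTS(Q): 5 reachable states
  v0 = rec X. a.X\{c}\{b}\{a,c} + a.d.b.c.X → ··a··> v1, ··a··> v2
  v1 = (rec X. a.X\{c}\{b}\{a,c} + a.d.b.c.X)\{c}\{b}\{a,c} → (no moves)
  v2 = d.b.c.(rec X. a.X\{c}\{b}\{a,c} + a.d.b.c.X) → ··d··> v3
  v3 = b.c.(rec X. a.X\{c}\{b}\{a,c} + a.d.b.c.X) → ··b··> v4
  v4 = c.(rec X. a.X\{c}\{b}\{a,c} + a.d.b.c.X) → ··c··> v0
Run σ = ⟨aa⟩ on P: start {u0}
  [1] a ⇒ {u1, u2}
  [2] a ⇒ {u3}
  ✓ P
Run σ = ⟨aa⟩ on Q: start {v0}
  [1] a ⇒ {v1, v2}
  [2] a ⇒ no successor for Q

aa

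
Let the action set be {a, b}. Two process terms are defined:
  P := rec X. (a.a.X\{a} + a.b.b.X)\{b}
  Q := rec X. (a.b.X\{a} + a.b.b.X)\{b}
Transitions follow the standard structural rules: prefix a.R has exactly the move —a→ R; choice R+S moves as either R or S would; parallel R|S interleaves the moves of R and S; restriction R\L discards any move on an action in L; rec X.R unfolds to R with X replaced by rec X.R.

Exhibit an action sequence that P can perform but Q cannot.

LTS(P): 4 reachable states
  p0 = rec X. (a.a.X\{a} + a.b.b.X)\{b} has moves =a=> p1, =a=> p2
  p1 = (a.(rec X. (a.a.X\{a} + a.b.b.X)\{b})\{a})\{b} has moves =a=> p3
  p2 = (b.b.(rec X. (a.a.X\{a} + a.b.b.X)\{b}))\{b} has moves (no moves)
  p3 = (rec X. (a.a.X\{a} + a.b.b.X)\{b})\{a}\{b} has moves (no moves)
LTS(Q): 3 reachable states
  q0 = rec X. (a.b.X\{a} + a.b.b.X)\{b} has moves =a=> q1, =a=> q2
  q1 = (b.(rec X. (a.b.X\{a} + a.b.b.X)\{b})\{a})\{b} has moves (no moves)
  q2 = (b.b.(rec X. (a.b.X\{a} + a.b.b.X)\{b}))\{b} has moves (no moves)
Executing aa from P (initial set {p0}):
  after a @ step 1: {p1, p2}
  after a @ step 2: {p3}
  — P admits the full trace.
Executing aa from Q (initial set {q0}):
  after a @ step 1: {q1, q2}
  after a @ step 2: no successor for Q

aa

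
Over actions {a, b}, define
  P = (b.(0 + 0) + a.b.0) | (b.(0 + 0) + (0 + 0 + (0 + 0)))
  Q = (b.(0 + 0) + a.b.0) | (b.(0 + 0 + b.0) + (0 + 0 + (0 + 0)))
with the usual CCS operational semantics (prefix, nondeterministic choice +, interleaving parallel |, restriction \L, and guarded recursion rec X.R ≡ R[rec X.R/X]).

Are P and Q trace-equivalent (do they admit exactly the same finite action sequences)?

trace-distinct — witness ⟨bbb⟩

P's transition system — 8 states:
  s0 = (b.(0 + 0) + a.b.0) | (b.(0 + 0) + (0 + 0 + (0 + 0))) → ··a··> s1, ··b··> s2, ··b··> s3
  s1 = b.0 | (b.(0 + 0) + (0 + 0 + (0 + 0))) → ··b··> s4, ··b··> s5
  s2 = (0 + 0) | (b.(0 + 0) + (0 + 0 + (0 + 0))) → ··b··> s6
  s3 = (b.(0 + 0) + a.b.0) | (0 + 0) → ··a··> s5, ··b··> s6
  s4 = 0 | (b.(0 + 0) + (0 + 0 + (0 + 0))) → ··b··> s7
  s5 = b.0 | (0 + 0) → ··b··> s7
  s6 = (0 + 0) | (0 + 0) → ∅
  s7 = 0 | (0 + 0) → ∅
Q's transition system — 12 states:
  t0 = (b.(0 + 0) + a.b.0) | (b.(0 + 0 + b.0) + (0 + 0 + (0 + 0))) → ··a··> t1, ··b··> t2, ··b··> t3
  t1 = b.0 | (b.(0 + 0 + b.0) + (0 + 0 + (0 + 0))) → ··b··> t4, ··b··> t5
  t2 = (0 + 0) | (b.(0 + 0 + b.0) + (0 + 0 + (0 + 0))) → ··b··> t6
  t3 = (b.(0 + 0) + a.b.0) | (0 + 0 + b.0) → ··a··> t5, ··b··> t6, ··b··> t7
  t4 = 0 | (b.(0 + 0 + b.0) + (0 + 0 + (0 + 0))) → ··b··> t8
  t5 = b.0 | (0 + 0 + b.0) → ··b··> t8, ··b··> t9
  t6 = (0 + 0) | (0 + 0 + b.0) → ··b··> t10
  t7 = (b.(0 + 0) + a.b.0) | 0 → ··a··> t9, ··b··> t10
  t8 = 0 | (0 + 0 + b.0) → ··b··> t11
  t9 = b.0 | 0 → ··b··> t11
  t10 = (0 + 0) | 0 → ∅
  t11 = 0 | 0 → ∅
Run σ = ⟨bbb⟩ on Q: start {t0}
  [1] b ⇒ {t2, t3}
  [2] b ⇒ {t6, t7}
  [3] b ⇒ {t10}
  — Q admits the full trace.
Run σ = ⟨bbb⟩ on P: start {s0}
  [1] b ⇒ {s2, s3}
  [2] b ⇒ {s6}
  [3] b ⇒ no successor for P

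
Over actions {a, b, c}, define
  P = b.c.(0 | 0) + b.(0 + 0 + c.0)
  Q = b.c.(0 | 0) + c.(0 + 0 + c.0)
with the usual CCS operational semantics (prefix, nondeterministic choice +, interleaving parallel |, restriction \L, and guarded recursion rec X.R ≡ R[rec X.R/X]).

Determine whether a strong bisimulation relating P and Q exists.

not bisimilar

LTS(P): 5 reachable states
  m0 = b.c.(0 | 0) + b.(0 + 0 + c.0) :: ··b··> m1, ··b··> m2
  m1 = 0 + 0 + c.0 :: ··c··> m3
  m2 = c.(0 | 0) :: ··c··> m4
  m3 = 0 :: stopped
  m4 = 0 | 0 :: stopped
LTS(Q): 5 reachable states
  n0 = b.c.(0 | 0) + c.(0 + 0 + c.0) :: ··b··> n1, ··c··> n2
  n1 = c.(0 | 0) :: ··c··> n3
  n2 = 0 + 0 + c.0 :: ··c··> n4
  n3 = 0 | 0 :: stopped
  n4 = 0 :: stopped
Coarsest stable partition (strong bisimilarity classes):
  B0 = {m0}
  B1 = {m1, m2, n1, n2}
  B2 = {m3, m4, n3, n4}
  B3 = {n0}
m0 ∈ B0, n0 ∈ B3 → different blocks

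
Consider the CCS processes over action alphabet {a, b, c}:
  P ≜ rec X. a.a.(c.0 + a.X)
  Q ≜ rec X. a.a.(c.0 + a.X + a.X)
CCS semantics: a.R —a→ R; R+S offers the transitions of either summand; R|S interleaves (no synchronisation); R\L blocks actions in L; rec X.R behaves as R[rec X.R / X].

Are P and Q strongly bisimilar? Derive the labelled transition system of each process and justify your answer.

YES

P's transition system — 4 states:
  p0 = rec X. a.a.(c.0 + a.X) → =a=> p1
  p1 = a.(c.0 + a.(rec X. a.a.(c.0 + a.X))) → =a=> p2
  p2 = c.0 + a.(rec X. a.a.(c.0 + a.X)) → =a=> p0, =c=> p3
  p3 = 0 → (no moves)
Q's transition system — 4 states:
  q0 = rec X. a.a.(c.0 + a.X + a.X) → =a=> q1
  q1 = a.(c.0 + a.(rec X. a.a.(c.0 + a.X + a.X)) + a.(rec X. a.a.(c.0 + a.X + a.X))) → =a=> q2
  q2 = c.0 + a.(rec X. a.a.(c.0 + a.X + a.X)) + a.(rec X. a.a.(c.0 + a.X + a.X)) → =a=> q0, =c=> q3
  q3 = 0 → (no moves)
Bisimilarity quotient blocks:
  B0 = {p0, q0}
  B1 = {p1, q1}
  B2 = {p2, q2}
  B3 = {p3, q3}
p0 ∈ B0, q0 ∈ B0 → same block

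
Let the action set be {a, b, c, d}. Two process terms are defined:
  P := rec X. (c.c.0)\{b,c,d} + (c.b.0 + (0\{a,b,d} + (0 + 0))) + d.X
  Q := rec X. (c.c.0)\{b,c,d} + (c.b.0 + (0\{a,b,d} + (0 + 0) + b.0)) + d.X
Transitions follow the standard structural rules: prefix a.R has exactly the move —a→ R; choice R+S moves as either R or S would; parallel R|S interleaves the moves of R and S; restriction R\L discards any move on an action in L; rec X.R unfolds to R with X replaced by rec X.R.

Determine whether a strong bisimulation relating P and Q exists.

NO

P's transition system — 3 states:
  u0 = rec X. (c.c.0)\{b,c,d} + (c.b.0 + (0\{a,b,d} + (0 + 0))) + d.X | —c→ u1, —d→ u0
  u1 = b.0 | —b→ u2
  u2 = 0 | stopped
Q's transition system — 3 states:
  v0 = rec X. (c.c.0)\{b,c,d} + (c.b.0 + (0\{a,b,d} + (0 + 0) + b.0)) + d.X | —b→ v1, —c→ v2, —d→ v0
  v1 = 0 | stopped
  v2 = b.0 | —b→ v1
Bisimilarity quotient blocks:
  B0 = {u0}
  B1 = {u1, v2}
  B2 = {u2, v1}
  B3 = {v0}
u0 ∈ B0, v0 ∈ B3 → different blocks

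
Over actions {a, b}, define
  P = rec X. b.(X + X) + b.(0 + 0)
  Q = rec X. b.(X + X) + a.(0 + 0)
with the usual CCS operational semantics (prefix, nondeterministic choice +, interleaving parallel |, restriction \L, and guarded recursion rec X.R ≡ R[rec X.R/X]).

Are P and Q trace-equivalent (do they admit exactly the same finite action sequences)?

Reachable graph of P (3 states):
  s0 = rec X. b.(X + X) + b.(0 + 0) :: ··b··> s1, ··b··> s2
  s1 = (rec X. b.(X + X) + b.(0 + 0)) + (rec X. b.(X + X) + b.(0 + 0)) :: ··b··> s1, ··b··> s2
  s2 = 0 + 0 :: stopped
Reachable graph of Q (3 states):
  t0 = rec X. b.(X + X) + a.(0 + 0) :: ··a··> t1, ··b··> t2
  t1 = 0 + 0 :: stopped
  t2 = (rec X. b.(X + X) + a.(0 + 0)) + (rec X. b.(X + X) + a.(0 + 0)) :: ··a··> t1, ··b··> t2
Executing a from Q (initial set {t0}):
  [1] a ⇒ {t1}
  ✓ Q
Executing a from P (initial set {s0}):
  [1] a ⇒ ∅ (P stuck)

trace-distinct — witness ⟨a⟩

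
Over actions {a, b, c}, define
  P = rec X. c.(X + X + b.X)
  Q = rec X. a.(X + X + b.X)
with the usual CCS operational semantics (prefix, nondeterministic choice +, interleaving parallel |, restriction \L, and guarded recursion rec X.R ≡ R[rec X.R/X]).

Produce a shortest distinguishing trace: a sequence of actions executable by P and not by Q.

P's transition system — 2 states:
  u0 = rec X. c.(X + X + b.X) ⊢ ··c··> u1
  u1 = (rec X. c.(X + X + b.X)) + (rec X. c.(X + X + b.X)) + b.(rec X. c.(X + X + b.X)) ⊢ ··b··> u0, ··c··> u1
Q's transition system — 2 states:
  v0 = rec X. a.(X + X + b.X) ⊢ ··a··> v1
  v1 = (rec X. a.(X + X + b.X)) + (rec X. a.(X + X + b.X)) + b.(rec X. a.(X + X + b.X)) ⊢ ··a··> v1, ··b··> v0
Trace ⟨c⟩ through P, begin at {u0}:
  after c @ step 1: {u1}
  — P admits the full trace.
Trace ⟨c⟩ through Q, begin at {v0}:
  after c @ step 1: no successor for Q

c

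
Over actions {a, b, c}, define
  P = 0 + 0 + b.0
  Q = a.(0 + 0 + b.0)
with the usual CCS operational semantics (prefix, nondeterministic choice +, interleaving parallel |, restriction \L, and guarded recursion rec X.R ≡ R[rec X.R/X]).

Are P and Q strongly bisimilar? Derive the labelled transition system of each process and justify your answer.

LTS(P): 2 reachable states
  m0 = 0 + 0 + b.0 ⊢ ··b··> m1
  m1 = 0 ⊢ (no moves)
LTS(Q): 3 reachable states
  n0 = a.(0 + 0 + b.0) ⊢ ··a··> n1
  n1 = 0 + 0 + b.0 ⊢ ··b··> n2
  n2 = 0 ⊢ (no moves)
Partition-refinement fixed point:
  B0 = {m0, n1}
  B1 = {m1, n2}
  B2 = {n0}
m0 ∈ B0, n0 ∈ B2 → different blocks

not bisimilar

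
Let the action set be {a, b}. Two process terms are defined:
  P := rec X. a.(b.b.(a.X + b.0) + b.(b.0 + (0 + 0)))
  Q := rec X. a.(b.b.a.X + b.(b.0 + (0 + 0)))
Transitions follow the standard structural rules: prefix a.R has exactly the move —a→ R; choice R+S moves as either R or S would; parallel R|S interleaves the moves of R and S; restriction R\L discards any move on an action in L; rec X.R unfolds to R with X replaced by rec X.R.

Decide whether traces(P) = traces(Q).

trace-distinct — witness ⟨abbb⟩

Reachable graph of P (6 states):
  u0 = rec X. a.(b.b.(a.X + b.0) + b.(b.0 + (0 + 0))) :: --a--▸ u1
  u1 = b.b.(a.(rec X. a.(b.b.(a.X + b.0) + b.(b.0 + (0 + 0)))) + b.0) + b.(b.0 + (0 + 0)) :: --b--▸ u2, --b--▸ u3
  u2 = b.(a.(rec X. a.(b.b.(a.X + b.0) + b.(b.0 + (0 + 0)))) + b.0) :: --b--▸ u4
  u3 = b.0 + (0 + 0) :: --b--▸ u5
  u4 = a.(rec X. a.(b.b.(a.X + b.0) + b.(b.0 + (0 + 0)))) + b.0 :: --a--▸ u0, --b--▸ u5
  u5 = 0 :: deadlocked
Reachable graph of Q (6 states):
  v0 = rec X. a.(b.b.a.X + b.(b.0 + (0 + 0))) :: --a--▸ v1
  v1 = b.b.a.(rec X. a.(b.b.a.X + b.(b.0 + (0 + 0)))) + b.(b.0 + (0 + 0)) :: --b--▸ v2, --b--▸ v3
  v2 = b.0 + (0 + 0) :: --b--▸ v4
  v3 = b.a.(rec X. a.(b.b.a.X + b.(b.0 + (0 + 0)))) :: --b--▸ v5
  v4 = 0 :: deadlocked
  v5 = a.(rec X. a.(b.b.a.X + b.(b.0 + (0 + 0)))) :: --a--▸ v0
Trace ⟨abbb⟩ through P, begin at {u0}:
  step 1 (a): {u1}
  step 2 (b): {u2, u3}
  step 3 (b): {u4, u5}
  step 4 (b): {u5}
  ✓ P
Trace ⟨abbb⟩ through Q, begin at {v0}:
  step 1 (a): {v1}
  step 2 (b): {v2, v3}
  step 3 (b): {v4, v5}
  step 4 (b): ∅  — Q cannot continue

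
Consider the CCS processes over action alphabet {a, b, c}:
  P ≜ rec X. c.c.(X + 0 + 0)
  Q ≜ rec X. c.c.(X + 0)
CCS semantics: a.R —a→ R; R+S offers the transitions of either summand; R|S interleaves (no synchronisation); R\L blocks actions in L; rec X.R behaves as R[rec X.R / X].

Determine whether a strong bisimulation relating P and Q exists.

bisimilar

LTS(P): 3 reachable states
  p0 = rec X. c.c.(X + 0 + 0) :: —c→ p1
  p1 = c.((rec X. c.c.(X + 0 + 0)) + 0 + 0) :: —c→ p2
  p2 = (rec X. c.c.(X + 0 + 0)) + 0 + 0 :: —c→ p1
LTS(Q): 3 reachable states
  q0 = rec X. c.c.(X + 0) :: —c→ q1
  q1 = c.((rec X. c.c.(X + 0)) + 0) :: —c→ q2
  q2 = (rec X. c.c.(X + 0)) + 0 :: —c→ q1
Coarsest stable partition (strong bisimilarity classes):
  B0 = {p0, p1, p2, q0, q1, q2}
p0 ∈ B0, q0 ∈ B0 → same block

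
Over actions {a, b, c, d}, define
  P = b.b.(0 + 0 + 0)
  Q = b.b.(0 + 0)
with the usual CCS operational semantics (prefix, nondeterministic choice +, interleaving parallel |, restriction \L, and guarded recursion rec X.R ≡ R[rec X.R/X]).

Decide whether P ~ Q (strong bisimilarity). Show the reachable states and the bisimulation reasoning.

LTS(P): 3 reachable states
  m0 = b.b.(0 + 0 + 0) has moves —b→ m1
  m1 = b.(0 + 0 + 0) has moves —b→ m2
  m2 = 0 + 0 + 0 has moves (no moves)
LTS(Q): 3 reachable states
  n0 = b.b.(0 + 0) has moves —b→ n1
  n1 = b.(0 + 0) has moves —b→ n2
  n2 = 0 + 0 has moves (no moves)
Coarsest stable partition (strong bisimilarity classes):
  B0 = {m0, n0}
  B1 = {m1, n1}
  B2 = {m2, n2}
m0 ∈ B0, n0 ∈ B0 → same block

P ~ Q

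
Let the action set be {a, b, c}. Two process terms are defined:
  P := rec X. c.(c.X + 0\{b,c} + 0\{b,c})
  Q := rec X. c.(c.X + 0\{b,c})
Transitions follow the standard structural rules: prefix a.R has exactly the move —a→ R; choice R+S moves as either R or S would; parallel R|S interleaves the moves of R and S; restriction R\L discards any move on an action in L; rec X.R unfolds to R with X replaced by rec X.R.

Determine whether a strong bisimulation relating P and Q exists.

P ~ Q

P's transition system — 2 states:
  p0 = rec X. c.(c.X + 0\{b,c} + 0\{b,c}) ⊢ ··c··> p1
  p1 = c.(rec X. c.(c.X + 0\{b,c} + 0\{b,c})) + 0\{b,c} + 0\{b,c} ⊢ ··c··> p0
Q's transition system — 2 states:
  q0 = rec X. c.(c.X + 0\{b,c}) ⊢ ··c··> q1
  q1 = c.(rec X. c.(c.X + 0\{b,c})) + 0\{b,c} ⊢ ··c··> q0
Partition-refinement fixed point:
  B0 = {p0, p1, q0, q1}
p0 ∈ B0, q0 ∈ B0 → same block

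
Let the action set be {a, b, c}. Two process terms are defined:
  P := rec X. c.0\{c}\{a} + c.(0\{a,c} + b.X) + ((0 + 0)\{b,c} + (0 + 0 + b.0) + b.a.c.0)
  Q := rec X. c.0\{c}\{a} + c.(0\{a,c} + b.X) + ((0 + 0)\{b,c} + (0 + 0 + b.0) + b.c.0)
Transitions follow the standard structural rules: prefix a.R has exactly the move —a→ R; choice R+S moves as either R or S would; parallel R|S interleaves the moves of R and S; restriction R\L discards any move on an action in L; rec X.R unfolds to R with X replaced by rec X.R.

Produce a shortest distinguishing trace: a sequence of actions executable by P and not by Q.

Reachable graph of P (6 states):
  m0 = rec X. c.0\{c}\{a} + c.(0\{a,c} + b.X) + ((0 + 0)\{b,c} + (0 + 0 + b.0) + b.a.c.0) :: -b-> m1, -b-> m2, -c-> m3, -c-> m4
  m1 = 0 :: ·
  m2 = a.c.0 :: -a-> m5
  m3 = 0\{a,c} + b.(rec X. c.0\{c}\{a} + c.(0\{a,c} + b.X) + ((0 + 0)\{b,c} + (0 + 0 + b.0) + b.a.c.0)) :: -b-> m0
  m4 = 0\{c}\{a} :: ·
  m5 = c.0 :: -c-> m1
Reachable graph of Q (5 states):
  n0 = rec X. c.0\{c}\{a} + c.(0\{a,c} + b.X) + ((0 + 0)\{b,c} + (0 + 0 + b.0) + b.c.0) :: -b-> n1, -b-> n2, -c-> n3, -c-> n4
  n1 = 0 :: ·
  n2 = c.0 :: -c-> n1
  n3 = 0\{a,c} + b.(rec X. c.0\{c}\{a} + c.(0\{a,c} + b.X) + ((0 + 0)\{b,c} + (0 + 0 + b.0) + b.c.0)) :: -b-> n0
  n4 = 0\{c}\{a} :: ·
Run σ = ⟨ba⟩ on P: start {m0}
  after b @ step 1: {m1, m2}
  after a @ step 2: {m5}
  — P admits the full trace.
Run σ = ⟨ba⟩ on Q: start {n0}
  after b @ step 1: {n1, n2}
  after a @ step 2: ∅ (Q stuck)

ba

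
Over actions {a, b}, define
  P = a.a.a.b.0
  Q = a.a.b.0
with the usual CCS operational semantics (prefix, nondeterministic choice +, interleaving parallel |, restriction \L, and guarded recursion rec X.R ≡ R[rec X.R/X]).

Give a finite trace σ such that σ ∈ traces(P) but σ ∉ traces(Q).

Reachable graph of P (5 states):
  p0 = a.a.a.b.0 | =a=> p1
  p1 = a.a.b.0 | =a=> p2
  p2 = a.b.0 | =a=> p3
  p3 = b.0 | =b=> p4
  p4 = 0 | stopped
Reachable graph of Q (4 states):
  q0 = a.a.b.0 | =a=> q1
  q1 = a.b.0 | =a=> q2
  q2 = b.0 | =b=> q3
  q3 = 0 | stopped
Executing aaa from P (initial set {p0}):
  step 1 (a): {p1}
  step 2 (a): {p2}
  step 3 (a): {p3}
  P completes σ.
Executing aaa from Q (initial set {q0}):
  step 1 (a): {q1}
  step 2 (a): {q2}
  step 3 (a): ∅  — Q cannot continue

aaa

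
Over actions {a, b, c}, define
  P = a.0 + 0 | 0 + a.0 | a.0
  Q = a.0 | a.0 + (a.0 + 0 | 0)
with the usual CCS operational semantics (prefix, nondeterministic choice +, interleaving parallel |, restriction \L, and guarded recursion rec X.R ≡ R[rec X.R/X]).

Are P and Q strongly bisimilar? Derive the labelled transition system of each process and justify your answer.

P's transition system — 5 states:
  p0 = a.0 + 0 | 0 + a.0 | a.0 | ··a··> p1, ··a··> p2, ··a··> p3
  p1 = 0 | stopped
  p2 = 0 | a.0 | ··a··> p4
  p3 = a.0 | 0 | ··a··> p4
  p4 = 0 | 0 | stopped
Q's transition system — 5 states:
  q0 = a.0 | a.0 + (a.0 + 0 | 0) | ··a··> q1, ··a··> q2, ··a··> q3
  q1 = 0 | stopped
  q2 = 0 | a.0 | ··a··> q4
  q3 = a.0 | 0 | ··a··> q4
  q4 = 0 | 0 | stopped
Partition-refinement fixed point:
  B0 = {p0, q0}
  B1 = {p1, p4, q1, q4}
  B2 = {p2, p3, q2, q3}
p0 ∈ B0, q0 ∈ B0 → same block

P ~ Q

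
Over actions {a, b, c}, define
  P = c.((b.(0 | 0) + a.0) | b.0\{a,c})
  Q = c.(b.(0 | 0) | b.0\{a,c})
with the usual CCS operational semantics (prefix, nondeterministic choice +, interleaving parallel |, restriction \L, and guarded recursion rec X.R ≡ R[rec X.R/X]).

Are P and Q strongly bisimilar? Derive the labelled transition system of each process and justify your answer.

NO

P's transition system — 7 states:
  m0 = c.((b.(0 | 0) + a.0) | b.0\{a,c}) :: -c-> m1
  m1 = (b.(0 | 0) + a.0) | b.0\{a,c} :: -a-> m2, -b-> m3, -b-> m4
  m2 = 0 | b.0\{a,c} :: -b-> m5
  m3 = (b.(0 | 0) + a.0) | 0\{a,c} :: -a-> m5, -b-> m6
  m4 = 0 | 0 | b.0\{a,c} :: -b-> m6
  m5 = 0 | 0\{a,c} :: stopped
  m6 = 0 | 0 | 0\{a,c} :: stopped
Q's transition system — 5 states:
  n0 = c.(b.(0 | 0) | b.0\{a,c}) :: -c-> n1
  n1 = b.(0 | 0) | b.0\{a,c} :: -b-> n2, -b-> n3
  n2 = 0 | 0 | b.0\{a,c} :: -b-> n4
  n3 = b.(0 | 0) | 0\{a,c} :: -b-> n4
  n4 = 0 | 0 | 0\{a,c} :: stopped
Bisimilarity quotient blocks:
  B0 = {m0}
  B1 = {m1}
  B2 = {m2, m4, n2, n3}
  B3 = {m5, m6, n4}
  B4 = {m3}
  B5 = {n0}
  B6 = {n1}
m0 ∈ B0, n0 ∈ B5 → different blocks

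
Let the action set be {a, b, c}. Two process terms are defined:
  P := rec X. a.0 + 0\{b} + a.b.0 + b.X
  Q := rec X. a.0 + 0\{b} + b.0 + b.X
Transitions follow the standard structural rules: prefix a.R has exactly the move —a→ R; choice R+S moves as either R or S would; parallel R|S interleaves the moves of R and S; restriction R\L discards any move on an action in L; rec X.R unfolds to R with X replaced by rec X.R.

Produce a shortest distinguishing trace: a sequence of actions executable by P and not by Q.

P's transition system — 3 states:
  s0 = rec X. a.0 + 0\{b} + a.b.0 + b.X | -a-> s1, -a-> s2, -b-> s0
  s1 = 0 | (no moves)
  s2 = b.0 | -b-> s1
Q's transition system — 2 states:
  t0 = rec X. a.0 + 0\{b} + b.0 + b.X | -a-> t1, -b-> t0, -b-> t1
  t1 = 0 | (no moves)
Executing ab from P (initial set {s0}):
  step 1 (a): {s1, s2}
  step 2 (b): {s1}
  ✓ P
Executing ab from Q (initial set {t0}):
  step 1 (a): {t1}
  step 2 (b): no successor for Q

ab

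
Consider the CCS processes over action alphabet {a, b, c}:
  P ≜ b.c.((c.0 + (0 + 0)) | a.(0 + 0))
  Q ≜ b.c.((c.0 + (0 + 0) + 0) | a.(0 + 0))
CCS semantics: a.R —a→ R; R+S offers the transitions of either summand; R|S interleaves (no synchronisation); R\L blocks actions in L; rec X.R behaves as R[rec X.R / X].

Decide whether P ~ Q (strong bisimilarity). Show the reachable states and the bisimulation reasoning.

YES

LTS(P): 6 reachable states
  s0 = b.c.((c.0 + (0 + 0)) | a.(0 + 0)) has moves ··b··> s1
  s1 = c.((c.0 + (0 + 0)) | a.(0 + 0)) has moves ··c··> s2
  s2 = (c.0 + (0 + 0)) | a.(0 + 0) has moves ··a··> s3, ··c··> s4
  s3 = (c.0 + (0 + 0)) | (0 + 0) has moves ··c··> s5
  s4 = 0 | a.(0 + 0) has moves ··a··> s5
  s5 = 0 | (0 + 0) has moves (no moves)
LTS(Q): 6 reachable states
  t0 = b.c.((c.0 + (0 + 0) + 0) | a.(0 + 0)) has moves ··b··> t1
  t1 = c.((c.0 + (0 + 0) + 0) | a.(0 + 0)) has moves ··c··> t2
  t2 = (c.0 + (0 + 0) + 0) | a.(0 + 0) has moves ··a··> t3, ··c··> t4
  t3 = (c.0 + (0 + 0) + 0) | (0 + 0) has moves ··c··> t5
  t4 = 0 | a.(0 + 0) has moves ··a··> t5
  t5 = 0 | (0 + 0) has moves (no moves)
Bisimilarity quotient blocks:
  B0 = {s0, t0}
  B1 = {s1, t1}
  B2 = {s2, t2}
  B3 = {s4, t4}
  B4 = {s5, t5}
  B5 = {s3, t3}
s0 ∈ B0, t0 ∈ B0 → same block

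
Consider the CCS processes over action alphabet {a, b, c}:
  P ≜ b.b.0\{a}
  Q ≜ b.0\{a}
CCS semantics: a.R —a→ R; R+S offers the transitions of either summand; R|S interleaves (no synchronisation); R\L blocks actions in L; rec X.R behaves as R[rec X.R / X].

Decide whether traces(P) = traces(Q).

trace-distinct — witness ⟨bb⟩

Reachable graph of P (3 states):
  s0 = b.b.0\{a} :: -b-> s1
  s1 = b.0\{a} :: -b-> s2
  s2 = 0\{a} :: (no moves)
Reachable graph of Q (2 states):
  t0 = b.0\{a} :: -b-> t1
  t1 = 0\{a} :: (no moves)
Trace ⟨bb⟩ through P, begin at {s0}:
  step 1 (b): {s1}
  step 2 (b): {s2}
  P completes σ.
Trace ⟨bb⟩ through Q, begin at {t0}:
  step 1 (b): {t1}
  step 2 (b): ∅ (Q stuck)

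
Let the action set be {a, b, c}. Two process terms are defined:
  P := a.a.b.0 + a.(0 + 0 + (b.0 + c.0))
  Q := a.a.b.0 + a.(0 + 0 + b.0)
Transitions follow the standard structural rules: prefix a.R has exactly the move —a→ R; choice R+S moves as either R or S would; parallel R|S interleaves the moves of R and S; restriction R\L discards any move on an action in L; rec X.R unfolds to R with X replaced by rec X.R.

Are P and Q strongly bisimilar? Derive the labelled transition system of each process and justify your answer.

P's transition system — 5 states:
  s0 = a.a.b.0 + a.(0 + 0 + (b.0 + c.0)) has moves —a→ s1, —a→ s2
  s1 = 0 + 0 + (b.0 + c.0) has moves —b→ s3, —c→ s3
  s2 = a.b.0 has moves —a→ s4
  s3 = 0 has moves ∅
  s4 = b.0 has moves —b→ s3
Q's transition system — 5 states:
  t0 = a.a.b.0 + a.(0 + 0 + b.0) has moves —a→ t1, —a→ t2
  t1 = 0 + 0 + b.0 has moves —b→ t3
  t2 = a.b.0 has moves —a→ t4
  t3 = 0 has moves ∅
  t4 = b.0 has moves —b→ t3
Bisimilarity quotient blocks:
  B0 = {s0}
  B1 = {s2, t2}
  B2 = {s4, t1, t4}
  B3 = {s3, t3}
  B4 = {s1}
  B5 = {t0}
s0 ∈ B0, t0 ∈ B5 → different blocks

not bisimilar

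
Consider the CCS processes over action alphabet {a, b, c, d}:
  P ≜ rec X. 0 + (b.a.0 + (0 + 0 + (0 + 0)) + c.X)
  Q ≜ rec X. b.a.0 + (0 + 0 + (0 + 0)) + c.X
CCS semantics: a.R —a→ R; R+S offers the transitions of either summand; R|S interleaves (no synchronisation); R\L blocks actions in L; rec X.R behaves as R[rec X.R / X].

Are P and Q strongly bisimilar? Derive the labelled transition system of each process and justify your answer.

P's transition system — 3 states:
  p0 = rec X. 0 + (b.a.0 + (0 + 0 + (0 + 0)) + c.X) → ··b··> p1, ··c··> p0
  p1 = a.0 → ··a··> p2
  p2 = 0 → deadlocked
Q's transition system — 3 states:
  q0 = rec X. b.a.0 + (0 + 0 + (0 + 0)) + c.X → ··b··> q1, ··c··> q0
  q1 = a.0 → ··a··> q2
  q2 = 0 → deadlocked
Partition-refinement fixed point:
  B0 = {p0, q0}
  B1 = {p1, q1}
  B2 = {p2, q2}
p0 ∈ B0, q0 ∈ B0 → same block

bisimilar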